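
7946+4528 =12474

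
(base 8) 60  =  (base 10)48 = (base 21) 26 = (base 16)30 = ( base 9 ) 53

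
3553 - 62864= - 59311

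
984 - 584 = 400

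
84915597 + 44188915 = 129104512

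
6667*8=53336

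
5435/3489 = 1 + 1946/3489=   1.56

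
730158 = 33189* 22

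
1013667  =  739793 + 273874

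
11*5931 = 65241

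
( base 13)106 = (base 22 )7L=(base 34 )55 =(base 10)175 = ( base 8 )257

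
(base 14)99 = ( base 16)87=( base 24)5f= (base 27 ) 50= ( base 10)135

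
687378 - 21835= 665543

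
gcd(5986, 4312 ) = 2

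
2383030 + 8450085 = 10833115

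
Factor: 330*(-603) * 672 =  - 133721280 = -2^6*3^4*5^1*7^1*11^1*67^1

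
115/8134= 115/8134  =  0.01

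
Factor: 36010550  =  2^1*5^2 * 720211^1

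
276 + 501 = 777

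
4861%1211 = 17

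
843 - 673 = 170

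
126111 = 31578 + 94533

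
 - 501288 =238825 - 740113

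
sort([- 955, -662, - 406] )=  [ -955, - 662, - 406] 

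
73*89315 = 6519995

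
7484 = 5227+2257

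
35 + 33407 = 33442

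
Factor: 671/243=3^( - 5)*11^1*61^1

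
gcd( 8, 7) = 1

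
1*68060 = 68060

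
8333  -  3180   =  5153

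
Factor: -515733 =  - 3^1*353^1 * 487^1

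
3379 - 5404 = -2025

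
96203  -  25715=70488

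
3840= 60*64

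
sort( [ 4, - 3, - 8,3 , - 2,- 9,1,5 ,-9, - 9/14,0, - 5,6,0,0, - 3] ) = [-9 , - 9, - 8, - 5 , - 3, - 3, - 2, - 9/14 , 0 , 0, 0, 1,3, 4,5,6]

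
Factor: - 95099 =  - 61^1*1559^1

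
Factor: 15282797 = 29^1*  526993^1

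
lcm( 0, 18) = 0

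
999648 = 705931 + 293717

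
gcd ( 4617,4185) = 27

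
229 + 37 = 266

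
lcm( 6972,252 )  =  20916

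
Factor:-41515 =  - 5^1 * 19^2*23^1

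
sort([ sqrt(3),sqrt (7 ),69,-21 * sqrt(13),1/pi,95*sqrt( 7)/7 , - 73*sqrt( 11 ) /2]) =[ - 73*sqrt(11 ) /2,  -  21*sqrt( 13 ),1/pi,sqrt(3 ),sqrt(7 ),95*sqrt(7)/7 , 69 ] 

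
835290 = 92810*9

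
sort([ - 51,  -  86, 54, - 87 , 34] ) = [-87, - 86 , - 51, 34, 54] 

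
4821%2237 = 347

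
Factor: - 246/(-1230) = 1/5 = 5^( - 1) 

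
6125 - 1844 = 4281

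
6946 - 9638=-2692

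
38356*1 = 38356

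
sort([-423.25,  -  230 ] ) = [ - 423.25, - 230]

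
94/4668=47/2334 = 0.02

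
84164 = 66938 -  - 17226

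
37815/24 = 12605/8 = 1575.62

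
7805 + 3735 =11540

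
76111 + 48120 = 124231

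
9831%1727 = 1196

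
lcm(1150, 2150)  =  49450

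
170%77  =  16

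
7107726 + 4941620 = 12049346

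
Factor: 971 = 971^1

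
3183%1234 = 715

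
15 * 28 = 420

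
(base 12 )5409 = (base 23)ha2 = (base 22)j17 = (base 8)22011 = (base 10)9225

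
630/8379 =10/133 = 0.08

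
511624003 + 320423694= 832047697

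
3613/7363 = 3613/7363 = 0.49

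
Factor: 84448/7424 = 2^( - 3 )*7^1*13^1 = 91/8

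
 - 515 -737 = -1252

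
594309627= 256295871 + 338013756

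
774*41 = 31734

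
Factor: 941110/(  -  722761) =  -2^1*5^1*13^ (-1)*53^(  -  1 )*1049^( - 1 )*94111^1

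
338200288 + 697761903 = 1035962191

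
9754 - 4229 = 5525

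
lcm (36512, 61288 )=1716064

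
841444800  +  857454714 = 1698899514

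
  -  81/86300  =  -1+86219/86300 = - 0.00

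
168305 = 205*821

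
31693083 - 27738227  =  3954856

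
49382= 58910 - 9528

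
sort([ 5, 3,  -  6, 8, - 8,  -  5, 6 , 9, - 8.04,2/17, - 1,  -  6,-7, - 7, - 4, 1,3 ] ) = [ - 8.04,- 8, -7, - 7,-6,- 6, - 5, - 4, - 1, 2/17, 1,  3, 3, 5, 6,8,9 ]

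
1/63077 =1/63077 = 0.00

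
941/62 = 941/62  =  15.18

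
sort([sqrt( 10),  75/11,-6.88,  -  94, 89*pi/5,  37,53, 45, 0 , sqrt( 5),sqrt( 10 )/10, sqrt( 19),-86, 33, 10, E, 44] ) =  [-94, - 86, - 6.88,0, sqrt( 10) /10, sqrt( 5 ) , E, sqrt(10), sqrt(19),75/11, 10,33,  37, 44,45, 53, 89 * pi/5]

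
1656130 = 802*2065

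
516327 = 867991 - 351664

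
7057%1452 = 1249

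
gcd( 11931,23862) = 11931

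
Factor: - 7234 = - 2^1 * 3617^1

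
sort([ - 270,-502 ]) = [ - 502,-270] 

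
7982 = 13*614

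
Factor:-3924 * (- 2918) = 2^3*3^2* 109^1 *1459^1 = 11450232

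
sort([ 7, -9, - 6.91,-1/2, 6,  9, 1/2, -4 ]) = [ - 9, - 6.91, - 4,-1/2, 1/2,  6, 7, 9 ]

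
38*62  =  2356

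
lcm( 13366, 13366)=13366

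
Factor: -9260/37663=-2^2*5^1*463^1*37663^(-1 ) 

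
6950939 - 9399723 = - 2448784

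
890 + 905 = 1795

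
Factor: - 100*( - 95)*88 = 836000=2^5*5^3*11^1*19^1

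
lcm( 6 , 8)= 24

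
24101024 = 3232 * 7457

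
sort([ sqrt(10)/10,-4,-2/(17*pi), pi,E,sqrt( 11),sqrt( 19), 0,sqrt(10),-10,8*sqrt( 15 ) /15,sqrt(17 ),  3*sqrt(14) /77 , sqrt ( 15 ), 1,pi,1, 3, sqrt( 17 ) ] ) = [ - 10,-4, - 2/(17*pi ),0, 3 *sqrt(14)/77,sqrt(10 ) /10,  1,1 , 8* sqrt( 15) /15,E,3, pi, pi,sqrt( 10), sqrt(11 ), sqrt( 15), sqrt(17 ), sqrt(17 ),sqrt(19 ) ] 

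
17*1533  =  26061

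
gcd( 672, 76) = 4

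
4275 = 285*15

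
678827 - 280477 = 398350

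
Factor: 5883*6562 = 2^1*3^1 * 17^1 * 37^1 * 53^1* 193^1 = 38604246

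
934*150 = 140100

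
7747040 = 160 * 48419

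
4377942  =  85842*51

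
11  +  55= 66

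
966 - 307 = 659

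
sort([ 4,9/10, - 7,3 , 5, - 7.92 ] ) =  [ - 7.92, - 7,9/10, 3,4,5 ]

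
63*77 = 4851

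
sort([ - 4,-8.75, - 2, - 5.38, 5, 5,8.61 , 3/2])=[-8.75, - 5.38, - 4, - 2, 3/2,5,5,8.61] 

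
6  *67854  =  407124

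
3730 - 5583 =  - 1853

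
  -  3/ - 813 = 1/271 = 0.00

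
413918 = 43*9626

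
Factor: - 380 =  - 2^2*5^1*19^1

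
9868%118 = 74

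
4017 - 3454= 563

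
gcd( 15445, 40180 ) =5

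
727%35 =27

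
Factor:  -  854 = -2^1*7^1*61^1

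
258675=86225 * 3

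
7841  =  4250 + 3591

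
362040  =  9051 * 40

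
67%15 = 7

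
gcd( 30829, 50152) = 1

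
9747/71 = 137 + 20/71 = 137.28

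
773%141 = 68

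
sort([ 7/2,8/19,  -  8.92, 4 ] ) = [  -  8.92,  8/19, 7/2,4] 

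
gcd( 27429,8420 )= 1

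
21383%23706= 21383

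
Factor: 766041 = 3^1*31^1*8237^1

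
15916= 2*7958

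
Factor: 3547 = 3547^1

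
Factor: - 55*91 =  - 5005 = - 5^1 * 7^1*11^1 * 13^1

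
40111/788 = 50 + 711/788 = 50.90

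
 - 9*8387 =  - 75483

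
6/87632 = 3/43816=0.00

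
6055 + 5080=11135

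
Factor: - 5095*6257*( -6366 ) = 2^1 * 3^1*5^1*1019^1*1061^1*6257^1 =202944355890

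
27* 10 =270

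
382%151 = 80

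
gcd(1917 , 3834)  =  1917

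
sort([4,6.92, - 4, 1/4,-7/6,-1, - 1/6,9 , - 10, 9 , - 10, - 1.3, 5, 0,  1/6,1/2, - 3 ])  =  [ - 10, - 10,  -  4, - 3, - 1.3,- 7/6 ,- 1, - 1/6, 0,1/6, 1/4, 1/2,4, 5,6.92,9, 9]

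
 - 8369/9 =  - 8369/9=- 929.89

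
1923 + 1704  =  3627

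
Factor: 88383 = 3^1*17^1*1733^1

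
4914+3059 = 7973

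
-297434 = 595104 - 892538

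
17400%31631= 17400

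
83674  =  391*214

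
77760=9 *8640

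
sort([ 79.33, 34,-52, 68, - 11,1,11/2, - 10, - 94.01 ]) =[ - 94.01, - 52, - 11, - 10,  1,11/2,34,68, 79.33] 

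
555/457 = 555/457 = 1.21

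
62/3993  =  62/3993 = 0.02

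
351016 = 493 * 712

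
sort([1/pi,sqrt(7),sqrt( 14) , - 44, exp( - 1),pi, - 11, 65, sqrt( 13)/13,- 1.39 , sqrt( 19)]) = [ - 44, - 11,-1.39, sqrt( 13) /13, 1/pi, exp( - 1 ),sqrt( 7), pi,sqrt( 14),sqrt( 19), 65]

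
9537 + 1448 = 10985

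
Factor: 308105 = 5^1*7^1*8803^1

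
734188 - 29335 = 704853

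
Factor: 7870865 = 5^1*1574173^1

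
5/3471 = 5/3471 = 0.00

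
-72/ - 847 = 72/847= 0.09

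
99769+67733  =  167502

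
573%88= 45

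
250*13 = 3250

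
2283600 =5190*440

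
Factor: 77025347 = 7^1*41^1*349^1 * 769^1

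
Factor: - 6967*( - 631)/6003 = 3^(  -  2 ) * 23^( - 1)*29^(  -  1) * 631^1*6967^1  =  4396177/6003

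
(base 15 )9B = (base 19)7D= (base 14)A6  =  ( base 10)146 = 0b10010010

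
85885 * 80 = 6870800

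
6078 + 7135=13213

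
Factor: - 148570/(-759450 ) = 179/915=3^(-1 )*5^ ( - 1)*61^(  -  1)*179^1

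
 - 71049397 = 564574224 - 635623621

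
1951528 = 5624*347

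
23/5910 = 23/5910 = 0.00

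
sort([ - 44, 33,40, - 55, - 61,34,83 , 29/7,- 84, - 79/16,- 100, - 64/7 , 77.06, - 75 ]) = [ - 100,-84, - 75,-61, - 55, - 44, - 64/7 , - 79/16 , 29/7,33,  34, 40, 77.06 , 83]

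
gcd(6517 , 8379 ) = 931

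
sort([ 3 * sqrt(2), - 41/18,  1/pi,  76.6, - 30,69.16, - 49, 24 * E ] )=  [ - 49, - 30, - 41/18,1/pi, 3* sqrt(2),24*E, 69.16, 76.6]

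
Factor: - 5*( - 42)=2^1* 3^1 *5^1*7^1  =  210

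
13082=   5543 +7539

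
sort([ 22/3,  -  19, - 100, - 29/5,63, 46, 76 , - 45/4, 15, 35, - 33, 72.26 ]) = [ - 100, - 33, - 19, - 45/4, - 29/5, 22/3 , 15, 35, 46, 63, 72.26,76 ]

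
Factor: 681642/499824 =971/712 = 2^ ( - 3) * 89^( - 1) * 971^1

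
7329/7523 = 7329/7523= 0.97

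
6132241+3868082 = 10000323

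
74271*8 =594168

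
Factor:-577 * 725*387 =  - 161891775=- 3^2*5^2*29^1*43^1*577^1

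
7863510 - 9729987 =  - 1866477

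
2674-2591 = 83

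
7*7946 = 55622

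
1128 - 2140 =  - 1012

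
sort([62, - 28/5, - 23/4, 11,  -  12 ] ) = [ - 12 , - 23/4, - 28/5,11, 62]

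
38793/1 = 38793= 38793.00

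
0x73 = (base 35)3a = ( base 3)11021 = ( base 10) 115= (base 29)3s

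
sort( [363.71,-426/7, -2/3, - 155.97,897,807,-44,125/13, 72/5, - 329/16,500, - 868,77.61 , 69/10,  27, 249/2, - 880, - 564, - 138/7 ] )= [ - 880, - 868, - 564 , - 155.97, -426/7, - 44,  -  329/16,  -  138/7, - 2/3, 69/10,125/13, 72/5,  27,77.61,249/2,  363.71,500,807, 897]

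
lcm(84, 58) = 2436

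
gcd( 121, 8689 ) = 1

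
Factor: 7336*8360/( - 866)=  - 30664480/433 = - 2^5*5^1*7^1*11^1*19^1*131^1*433^ ( - 1)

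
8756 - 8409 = 347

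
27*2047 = 55269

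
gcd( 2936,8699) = 1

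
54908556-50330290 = 4578266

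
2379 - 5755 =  - 3376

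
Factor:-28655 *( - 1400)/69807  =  40117000/69807 = 2^3*3^( - 1) * 5^3*7^1*11^1*521^1* 23269^( - 1)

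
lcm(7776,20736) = 62208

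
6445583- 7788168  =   - 1342585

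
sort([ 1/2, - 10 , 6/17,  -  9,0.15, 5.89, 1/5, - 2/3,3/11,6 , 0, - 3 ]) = [ - 10,  -  9, - 3, - 2/3,0 , 0.15,1/5 , 3/11,  6/17,1/2, 5.89,  6]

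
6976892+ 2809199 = 9786091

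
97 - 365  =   - 268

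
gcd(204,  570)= 6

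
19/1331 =19/1331 = 0.01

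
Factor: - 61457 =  - 11^1*37^1*151^1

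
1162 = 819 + 343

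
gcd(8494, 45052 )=2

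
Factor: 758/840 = 379/420= 2^(  -  2 )*3^ (-1 )*5^(- 1 )*7^ ( - 1 ) * 379^1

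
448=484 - 36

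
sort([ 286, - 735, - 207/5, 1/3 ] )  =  [ - 735, - 207/5,1/3,286 ]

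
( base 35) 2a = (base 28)2O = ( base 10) 80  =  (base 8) 120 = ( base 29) 2m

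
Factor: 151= 151^1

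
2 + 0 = 2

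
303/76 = 303/76 = 3.99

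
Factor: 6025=5^2*241^1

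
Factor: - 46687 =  - 46687^1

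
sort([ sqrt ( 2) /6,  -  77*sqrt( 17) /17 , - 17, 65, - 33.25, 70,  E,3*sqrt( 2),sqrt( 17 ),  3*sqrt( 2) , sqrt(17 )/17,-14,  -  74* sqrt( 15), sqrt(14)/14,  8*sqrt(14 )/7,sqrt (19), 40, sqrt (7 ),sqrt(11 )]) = [-74*sqrt(15 ), - 33.25,  -  77*sqrt(17 )/17,-17, - 14, sqrt(2)/6, sqrt( 17 ) /17, sqrt(14)/14,  sqrt(7 ),E,sqrt(11 ), sqrt( 17 ),  3*sqrt(2 ), 3*sqrt(2),8 * sqrt( 14)/7, sqrt(19),40,  65, 70]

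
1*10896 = 10896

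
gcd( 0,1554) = 1554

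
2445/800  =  489/160 = 3.06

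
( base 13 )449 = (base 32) n1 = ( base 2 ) 1011100001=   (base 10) 737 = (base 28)Q9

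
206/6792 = 103/3396 = 0.03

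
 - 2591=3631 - 6222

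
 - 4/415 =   -  4/415= - 0.01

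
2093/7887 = 2093/7887 = 0.27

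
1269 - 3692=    - 2423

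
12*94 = 1128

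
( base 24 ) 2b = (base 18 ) 35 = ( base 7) 113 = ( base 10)59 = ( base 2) 111011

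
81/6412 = 81/6412 = 0.01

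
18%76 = 18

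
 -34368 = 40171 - 74539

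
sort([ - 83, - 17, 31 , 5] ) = [ - 83, - 17,5,31 ]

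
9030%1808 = 1798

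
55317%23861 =7595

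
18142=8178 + 9964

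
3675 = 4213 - 538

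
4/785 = 4/785 = 0.01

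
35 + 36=71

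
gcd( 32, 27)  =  1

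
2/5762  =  1/2881 =0.00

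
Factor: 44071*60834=2^1 * 3^1*10139^1*44071^1 = 2681015214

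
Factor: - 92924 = -2^2*13^1*1787^1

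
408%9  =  3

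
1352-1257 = 95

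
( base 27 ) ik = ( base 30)gq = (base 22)110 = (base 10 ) 506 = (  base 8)772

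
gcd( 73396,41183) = 1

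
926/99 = 926/99 = 9.35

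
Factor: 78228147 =3^1*337^1*77377^1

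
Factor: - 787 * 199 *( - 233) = 199^1*233^1*787^1 = 36490829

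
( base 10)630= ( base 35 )i0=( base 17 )231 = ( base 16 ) 276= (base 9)770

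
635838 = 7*90834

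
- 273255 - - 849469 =576214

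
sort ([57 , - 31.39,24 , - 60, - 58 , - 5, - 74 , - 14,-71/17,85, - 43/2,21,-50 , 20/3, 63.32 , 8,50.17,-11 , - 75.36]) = [ - 75.36, - 74, - 60 , - 58, - 50 , - 31.39, - 43/2, - 14, - 11,-5, - 71/17 , 20/3  ,  8, 21, 24, 50.17,  57 , 63.32,85]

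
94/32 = 2+15/16 = 2.94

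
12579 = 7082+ 5497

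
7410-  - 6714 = 14124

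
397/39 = 397/39 =10.18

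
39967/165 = 39967/165 = 242.22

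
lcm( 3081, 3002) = 117078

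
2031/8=253 + 7/8  =  253.88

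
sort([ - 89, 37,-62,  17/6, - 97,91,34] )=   [ -97, - 89, - 62, 17/6, 34, 37, 91]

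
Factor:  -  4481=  - 4481^1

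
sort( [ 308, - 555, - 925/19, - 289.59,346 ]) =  [ - 555,  -  289.59, - 925/19,308 , 346 ]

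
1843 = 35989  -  34146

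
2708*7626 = 20651208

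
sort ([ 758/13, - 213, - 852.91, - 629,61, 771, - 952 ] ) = [ - 952, - 852.91, - 629, - 213,758/13,  61, 771 ] 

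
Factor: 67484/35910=33742/17955= 2^1 * 3^( - 3 )*5^ (-1)*7^ ( - 1) * 19^( - 1)*16871^1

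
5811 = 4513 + 1298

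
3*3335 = 10005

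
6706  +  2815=9521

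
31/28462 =31/28462 = 0.00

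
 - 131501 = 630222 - 761723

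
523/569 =523/569= 0.92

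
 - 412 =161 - 573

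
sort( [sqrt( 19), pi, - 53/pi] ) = [- 53/pi, pi,sqrt( 19 )]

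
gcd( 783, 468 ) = 9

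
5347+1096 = 6443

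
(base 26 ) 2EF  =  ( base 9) 2333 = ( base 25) 2J6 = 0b11011000011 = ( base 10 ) 1731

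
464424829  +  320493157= 784917986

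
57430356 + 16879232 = 74309588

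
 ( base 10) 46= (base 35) 1B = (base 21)24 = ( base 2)101110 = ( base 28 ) 1i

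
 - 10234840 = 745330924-755565764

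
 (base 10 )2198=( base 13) 1001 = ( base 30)2d8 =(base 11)1719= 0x896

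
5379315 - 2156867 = 3222448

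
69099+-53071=16028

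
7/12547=7/12547 = 0.00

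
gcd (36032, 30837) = 1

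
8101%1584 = 181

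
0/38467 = 0 = 0.00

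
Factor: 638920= 2^3*5^1 * 15973^1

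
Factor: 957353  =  19^1*50387^1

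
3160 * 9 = 28440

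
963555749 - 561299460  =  402256289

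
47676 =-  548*(  -  87) 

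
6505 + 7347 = 13852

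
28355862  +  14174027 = 42529889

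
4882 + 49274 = 54156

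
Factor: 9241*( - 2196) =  - 2^2*3^2 * 61^1 * 9241^1   =  - 20293236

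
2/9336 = 1/4668 = 0.00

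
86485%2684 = 597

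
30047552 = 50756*592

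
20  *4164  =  83280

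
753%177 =45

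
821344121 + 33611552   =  854955673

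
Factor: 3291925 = 5^2* 7^1*13^1*1447^1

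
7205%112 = 37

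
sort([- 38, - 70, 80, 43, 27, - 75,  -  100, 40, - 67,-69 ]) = [ - 100,- 75, - 70,  -  69, - 67, - 38,27, 40, 43, 80 ] 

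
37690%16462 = 4766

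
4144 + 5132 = 9276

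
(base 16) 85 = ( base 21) 67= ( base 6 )341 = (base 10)133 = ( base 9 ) 157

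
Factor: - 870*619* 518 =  - 278958540 = - 2^2*3^1*5^1*7^1*29^1*37^1*619^1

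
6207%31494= 6207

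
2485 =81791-79306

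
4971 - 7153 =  - 2182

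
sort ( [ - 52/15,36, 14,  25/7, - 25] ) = [ - 25, - 52/15, 25/7, 14,36]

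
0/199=0 = 0.00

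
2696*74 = 199504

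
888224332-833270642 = 54953690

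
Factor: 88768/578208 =146/951  =  2^1*3^ (-1)*73^1*317^( - 1)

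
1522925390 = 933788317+589137073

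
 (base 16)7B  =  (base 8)173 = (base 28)4b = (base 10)123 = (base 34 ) 3L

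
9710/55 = 176 + 6/11 = 176.55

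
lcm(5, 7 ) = 35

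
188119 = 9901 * 19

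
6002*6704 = 40237408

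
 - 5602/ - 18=2801/9 =311.22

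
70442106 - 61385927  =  9056179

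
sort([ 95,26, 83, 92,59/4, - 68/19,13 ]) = [ -68/19, 13,59/4,26,  83, 92,95] 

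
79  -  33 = 46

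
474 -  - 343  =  817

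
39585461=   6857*5773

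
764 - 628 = 136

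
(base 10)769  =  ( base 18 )26d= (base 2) 1100000001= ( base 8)1401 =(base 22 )1cl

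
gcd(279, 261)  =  9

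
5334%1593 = 555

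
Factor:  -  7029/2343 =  - 3^1 = - 3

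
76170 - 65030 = 11140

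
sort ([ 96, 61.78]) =[ 61.78, 96]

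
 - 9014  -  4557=-13571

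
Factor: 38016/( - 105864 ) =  - 2^4*3^2*401^( - 1)=-144/401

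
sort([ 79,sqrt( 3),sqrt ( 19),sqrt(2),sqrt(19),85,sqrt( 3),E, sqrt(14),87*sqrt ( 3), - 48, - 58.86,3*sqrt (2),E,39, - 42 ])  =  [-58.86,-48,  -  42, sqrt( 2), sqrt( 3),sqrt(3 ), E, E,sqrt(14),3*sqrt( 2 ),sqrt(19),sqrt(19 ),  39, 79,85, 87*sqrt ( 3)] 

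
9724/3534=2 + 1328/1767 =2.75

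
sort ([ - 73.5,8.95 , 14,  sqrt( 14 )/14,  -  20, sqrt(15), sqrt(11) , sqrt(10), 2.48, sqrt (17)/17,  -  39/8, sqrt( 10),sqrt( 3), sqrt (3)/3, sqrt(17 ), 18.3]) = [ -73.5,-20,  -  39/8,sqrt( 17 )/17, sqrt( 14 )/14, sqrt (3 )/3, sqrt( 3),2.48,sqrt (10), sqrt(10) , sqrt(11),sqrt( 15), sqrt( 17 ), 8.95, 14, 18.3 ] 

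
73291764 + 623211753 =696503517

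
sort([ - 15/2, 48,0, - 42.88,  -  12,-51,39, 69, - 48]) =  [ - 51,-48,  -  42.88, - 12, - 15/2, 0,  39, 48, 69]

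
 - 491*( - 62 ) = 30442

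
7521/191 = 39 + 72/191  =  39.38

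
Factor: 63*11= 693 = 3^2*7^1*11^1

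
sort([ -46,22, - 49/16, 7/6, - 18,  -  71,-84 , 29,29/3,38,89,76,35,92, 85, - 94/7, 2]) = [ - 84, - 71,-46,- 18, - 94/7, - 49/16 , 7/6 , 2,  29/3, 22,29,35,  38 , 76,85,89,92]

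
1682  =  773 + 909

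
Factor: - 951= - 3^1*317^1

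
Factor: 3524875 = 5^3*163^1*173^1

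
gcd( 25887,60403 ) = 8629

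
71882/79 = 71882/79= 909.90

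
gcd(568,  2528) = 8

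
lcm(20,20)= 20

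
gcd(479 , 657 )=1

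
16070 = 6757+9313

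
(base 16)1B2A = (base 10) 6954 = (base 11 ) 5252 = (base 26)a7c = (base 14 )276a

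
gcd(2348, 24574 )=2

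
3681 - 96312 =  - 92631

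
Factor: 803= 11^1*73^1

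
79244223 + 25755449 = 104999672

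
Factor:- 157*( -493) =17^1*29^1*157^1 = 77401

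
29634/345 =85  +  103/115 = 85.90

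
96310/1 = 96310 = 96310.00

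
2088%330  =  108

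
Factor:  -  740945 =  - 5^1 *17^1 * 23^1*379^1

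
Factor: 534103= 43^1*12421^1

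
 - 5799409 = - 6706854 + 907445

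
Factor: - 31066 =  - 2^1*7^2*317^1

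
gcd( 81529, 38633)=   7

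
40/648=5/81 = 0.06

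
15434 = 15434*1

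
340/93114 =170/46557 = 0.00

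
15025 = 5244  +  9781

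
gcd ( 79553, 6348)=1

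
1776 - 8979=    - 7203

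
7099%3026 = 1047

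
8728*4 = 34912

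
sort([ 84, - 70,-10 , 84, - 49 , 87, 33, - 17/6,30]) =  [ - 70, - 49,-10, - 17/6, 30,33,84,84, 87]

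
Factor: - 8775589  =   - 8775589^1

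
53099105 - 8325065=44774040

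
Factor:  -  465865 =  - 5^1*23^1*4051^1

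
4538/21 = 4538/21 = 216.10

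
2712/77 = 35+17/77 = 35.22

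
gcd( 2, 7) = 1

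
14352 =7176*2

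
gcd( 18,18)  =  18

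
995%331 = 2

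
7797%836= 273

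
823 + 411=1234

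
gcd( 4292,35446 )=74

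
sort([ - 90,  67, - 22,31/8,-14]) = [ - 90,-22,-14, 31/8, 67]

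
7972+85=8057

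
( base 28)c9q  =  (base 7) 40145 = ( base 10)9686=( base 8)22726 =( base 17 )1G8D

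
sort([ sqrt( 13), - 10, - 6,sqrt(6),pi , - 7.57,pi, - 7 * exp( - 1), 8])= [  -  10,  -  7.57, - 6, - 7*exp(  -  1 ),sqrt(6), pi , pi,sqrt(13), 8] 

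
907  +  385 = 1292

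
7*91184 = 638288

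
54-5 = 49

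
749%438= 311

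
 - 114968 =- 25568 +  - 89400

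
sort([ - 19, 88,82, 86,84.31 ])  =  [- 19,82, 84.31,86 , 88 ] 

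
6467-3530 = 2937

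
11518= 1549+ 9969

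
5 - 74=-69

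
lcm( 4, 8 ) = 8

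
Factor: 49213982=2^1*47^1 * 523553^1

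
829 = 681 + 148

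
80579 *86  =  6929794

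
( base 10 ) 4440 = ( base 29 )583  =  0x1158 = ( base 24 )7H0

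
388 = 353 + 35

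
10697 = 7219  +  3478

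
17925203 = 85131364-67206161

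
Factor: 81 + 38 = 7^1*17^1 = 119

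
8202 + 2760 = 10962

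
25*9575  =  239375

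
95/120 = 19/24 = 0.79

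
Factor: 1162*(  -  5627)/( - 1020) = 192311/30= 2^(-1) * 3^(-1 )*5^(  -  1 )*7^1*83^1*  331^1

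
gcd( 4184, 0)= 4184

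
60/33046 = 30/16523 = 0.00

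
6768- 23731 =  - 16963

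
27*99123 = 2676321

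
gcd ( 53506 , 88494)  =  2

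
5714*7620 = 43540680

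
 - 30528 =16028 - 46556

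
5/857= 5/857 = 0.01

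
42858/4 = 21429/2  =  10714.50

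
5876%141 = 95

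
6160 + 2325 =8485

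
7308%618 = 510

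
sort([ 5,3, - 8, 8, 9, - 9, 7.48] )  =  [-9,-8, 3, 5,7.48, 8, 9 ] 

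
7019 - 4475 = 2544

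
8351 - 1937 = 6414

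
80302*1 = 80302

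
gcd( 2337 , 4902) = 57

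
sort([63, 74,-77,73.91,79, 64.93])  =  [ - 77,63, 64.93,  73.91 , 74,79 ]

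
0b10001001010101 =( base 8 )21125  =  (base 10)8789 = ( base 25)e1e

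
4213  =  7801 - 3588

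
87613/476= 184 + 29/476 = 184.06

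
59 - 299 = -240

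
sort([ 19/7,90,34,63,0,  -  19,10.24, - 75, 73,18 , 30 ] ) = [ - 75,-19, 0,19/7,10.24,18,30, 34, 63,  73, 90]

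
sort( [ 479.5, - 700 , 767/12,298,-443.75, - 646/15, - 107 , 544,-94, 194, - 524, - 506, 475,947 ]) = [ - 700, - 524, - 506, - 443.75, -107, - 94, - 646/15, 767/12,194, 298,475,479.5, 544,  947 ] 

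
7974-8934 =-960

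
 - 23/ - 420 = 23/420 = 0.05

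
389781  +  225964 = 615745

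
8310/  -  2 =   -  4155+0/1 = - 4155.00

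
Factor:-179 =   -  179^1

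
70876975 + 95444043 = 166321018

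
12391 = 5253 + 7138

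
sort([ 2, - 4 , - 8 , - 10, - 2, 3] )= [  -  10, - 8, - 4, - 2,2 , 3 ]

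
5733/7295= 5733/7295 = 0.79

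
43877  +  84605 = 128482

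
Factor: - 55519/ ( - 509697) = 3^ ( - 2)*59^1* 941^1*56633^ ( - 1 )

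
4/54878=2/27439= 0.00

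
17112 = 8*2139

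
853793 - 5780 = 848013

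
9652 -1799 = 7853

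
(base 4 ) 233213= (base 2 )101111100111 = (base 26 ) 4d5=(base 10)3047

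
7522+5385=12907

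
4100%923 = 408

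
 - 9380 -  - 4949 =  - 4431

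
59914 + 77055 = 136969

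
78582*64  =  5029248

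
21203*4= 84812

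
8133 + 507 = 8640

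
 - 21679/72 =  - 302 + 65/72 = -301.10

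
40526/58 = 698 + 21/29 = 698.72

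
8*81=648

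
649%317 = 15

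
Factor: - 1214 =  - 2^1*607^1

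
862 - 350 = 512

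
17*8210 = 139570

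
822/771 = 1 +17/257=1.07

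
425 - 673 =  - 248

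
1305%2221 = 1305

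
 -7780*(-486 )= 3781080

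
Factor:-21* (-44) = 2^2*3^1*7^1 * 11^1 = 924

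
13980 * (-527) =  - 7367460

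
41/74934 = 41/74934 = 0.00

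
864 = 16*54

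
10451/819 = 1493/117 = 12.76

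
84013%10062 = 3517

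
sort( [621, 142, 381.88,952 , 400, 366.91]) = [142, 366.91 , 381.88, 400,621,952]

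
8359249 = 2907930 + 5451319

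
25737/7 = 3676 + 5/7 = 3676.71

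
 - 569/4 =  - 569/4 = -142.25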